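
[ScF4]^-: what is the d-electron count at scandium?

d⁰

Each fluoride is −1; balancing the −1 overall charge requires Sc(III).
Sc sits in group 3, so the d-electron count is 3 − 3 = 0.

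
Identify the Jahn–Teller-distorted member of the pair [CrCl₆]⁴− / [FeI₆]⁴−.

[CrCl₆]⁴−: Each chloride is −1; balancing the −4 overall charge requires Cr(II). Cr sits in group 6, so the d-electron count is 6 − 2 = 4. Chloride is a weak-field ligand for a first-row metal, so the complex is high-spin. The t₂g³e_g¹ (high-spin) configuration has an unevenly filled e_g set; the Jahn–Teller theorem predicts a tetragonal distortion (typically axial elongation) to lift the degeneracy.
[FeI₆]⁴−: Summing ligand charges against the −4 overall charge gives an oxidation state of +2 for iron. Iron is a group-8 element; Fe(II) is therefore d⁶. Iodide is a weak-field ligand for a first-row metal, so the complex is high-spin. The d⁶ configuration leaves the e_g set evenly filled (or empty) — no strong Jahn–Teller driving force.

[CrCl₆]⁴−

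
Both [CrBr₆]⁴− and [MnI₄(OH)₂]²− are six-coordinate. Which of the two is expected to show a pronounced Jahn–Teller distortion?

[CrBr₆]⁴−

[CrBr₆]⁴−: Ligand charges: each bromide is −1. With an overall charge of −4 the chromium centre must be in the +2 oxidation state. Group 6 minus oxidation state 2 gives a d⁴ configuration. Bromide is a weak-field ligand for a first-row metal, so the complex is high-spin. The t₂g³e_g¹ (high-spin) configuration has an unevenly filled e_g set; the Jahn–Teller theorem predicts a tetragonal distortion (typically axial elongation) to lift the degeneracy.
[MnI₄(OH)₂]²−: Ligand charges: each iodide is −1; each hydroxide is −1. With an overall charge of −2 the manganese centre must be in the +4 oxidation state. Group 7 minus oxidation state 4 gives a d³ configuration. The d³ configuration leaves the e_g set evenly filled (or empty) — no strong Jahn–Teller driving force.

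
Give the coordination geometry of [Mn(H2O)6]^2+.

Water is neutral; balancing the +2 overall charge requires Mn(II).
Mn sits in group 7, so the d-electron count is 7 − 2 = 5.
With 6 monodentate ligands the coordination number is 6.
Six donors around a single metal centre give an octahedral coordination sphere.

octahedral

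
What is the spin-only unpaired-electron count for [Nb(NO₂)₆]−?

0

Each nitro (N-bound nitrite) is −1; balancing the −1 overall charge requires Nb(V).
Nb sits in group 5, so the d-electron count is 5 − 5 = 0.
In an octahedral field the d⁰ configuration is t₂g⁰e_g⁰, giving 0 unpaired electrons.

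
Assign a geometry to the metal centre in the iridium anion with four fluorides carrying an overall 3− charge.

Summing ligand charges against the −3 overall charge gives an oxidation state of +1 for iridium.
Ir sits in group 9, so the d-electron count is 9 − 1 = 8.
Coordination number: 4.
A 5d d⁸ ion has a large crystal-field splitting; square planar leaves the high-energy d_{x²−y²} orbital empty and maximises CFSE.

square planar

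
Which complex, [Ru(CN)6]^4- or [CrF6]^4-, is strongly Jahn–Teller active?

[Ru(CN)6]^4-: Ligand charges: each cyanide is −1. With an overall charge of −4 the ruthenium centre must be in the +2 oxidation state. Ruthenium is a group-8 element; Ru(II) is therefore d⁶. A 4d ion has a large Δₒ and is invariably low-spin. The d⁶ configuration leaves the e_g set evenly filled (or empty) — no strong Jahn–Teller driving force.
[CrF6]^4-: Each fluoride is −1; balancing the −4 overall charge requires Cr(II). Chromium is a group-6 element; Cr(II) is therefore d⁴. Fluoride is a weak-field ligand for a first-row metal, so the complex is high-spin. The t₂g³e_g¹ (high-spin) configuration has an unevenly filled e_g set; the Jahn–Teller theorem predicts a tetragonal distortion (typically axial elongation) to lift the degeneracy.

[CrF6]^4-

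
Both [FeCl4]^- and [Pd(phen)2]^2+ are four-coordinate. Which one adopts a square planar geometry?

[Pd(phen)2]^2+

For [FeCl4]^-: Each chloride is −1; balancing the −1 overall charge requires Fe(III). Iron is a group-8 element; Fe(III) is therefore d⁵. A high-spin d⁵ ion has zero CFSE in either geometry, so four ligands adopt the sterically favoured tetrahedral geometry. → tetrahedral.
For [Pd(phen)2]^2+: Ligand charges: 1,10-phenanthroline is neutral. With an overall charge of +2 the palladium centre must be in the +2 oxidation state. Pd sits in group 10, so the d-electron count is 10 − 2 = 8. A 4d d⁸ ion has a large crystal-field splitting; square planar leaves the high-energy d_{x²−y²} orbital empty and maximises CFSE. → square planar.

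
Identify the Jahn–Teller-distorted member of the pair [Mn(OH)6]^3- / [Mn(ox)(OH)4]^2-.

[Mn(OH)6]^3-

[Mn(OH)6]^3-: Summing ligand charges against the −3 overall charge gives an oxidation state of +3 for manganese. Mn sits in group 7, so the d-electron count is 7 − 3 = 4. Hydroxide is a weak-field ligand for a first-row metal, so the complex is high-spin. The t₂g³e_g¹ (high-spin) configuration has an unevenly filled e_g set; the Jahn–Teller theorem predicts a tetragonal distortion (typically axial elongation) to lift the degeneracy.
[Mn(ox)(OH)4]^2-: Summing ligand charges against the −2 overall charge gives an oxidation state of +4 for manganese. Mn sits in group 7, so the d-electron count is 7 − 4 = 3. The d³ configuration leaves the e_g set evenly filled (or empty) — no strong Jahn–Teller driving force.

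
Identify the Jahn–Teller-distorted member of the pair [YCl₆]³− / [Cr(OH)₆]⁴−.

[YCl₆]³−: Each chloride is −1; balancing the −3 overall charge requires Y(III). Yttrium is a group-3 element; Y(III) is therefore d⁰. The d⁰ configuration leaves the e_g set evenly filled (or empty) — no strong Jahn–Teller driving force.
[Cr(OH)₆]⁴−: Each hydroxide is −1; balancing the −4 overall charge requires Cr(II). Chromium is a group-6 element; Cr(II) is therefore d⁴. Hydroxide is a weak-field ligand for a first-row metal, so the complex is high-spin. The t₂g³e_g¹ (high-spin) configuration has an unevenly filled e_g set; the Jahn–Teller theorem predicts a tetragonal distortion (typically axial elongation) to lift the degeneracy.

[Cr(OH)₆]⁴−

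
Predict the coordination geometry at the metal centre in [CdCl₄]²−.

Each chloride is −1; balancing the −2 overall charge requires Cd(II).
Group 12 minus oxidation state 2 gives a d¹⁰ configuration.
Coordination number: 4.
A d¹⁰ ion has no crystal-field stabilisation preference between square planar and tetrahedral, so four ligands adopt the sterically favoured tetrahedral geometry.

tetrahedral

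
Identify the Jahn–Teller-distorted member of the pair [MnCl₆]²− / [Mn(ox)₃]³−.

[MnCl₆]²−: Each chloride is −1; balancing the −2 overall charge requires Mn(IV). Manganese is a group-7 element; Mn(IV) is therefore d³. The d³ configuration leaves the e_g set evenly filled (or empty) — no strong Jahn–Teller driving force.
[Mn(ox)₃]³−: Summing ligand charges against the −3 overall charge gives an oxidation state of +3 for manganese. Manganese is a group-7 element; Mn(III) is therefore d⁴. Oxalate is a weak-field ligand for a first-row metal, so the complex is high-spin. The t₂g³e_g¹ (high-spin) configuration has an unevenly filled e_g set; the Jahn–Teller theorem predicts a tetragonal distortion (typically axial elongation) to lift the degeneracy.

[Mn(ox)₃]³−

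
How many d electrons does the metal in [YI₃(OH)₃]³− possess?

d⁰

Each iodide is −1; each hydroxide is −1; balancing the −3 overall charge requires Y(III).
Yttrium is a group-3 element; Y(III) is therefore d⁰.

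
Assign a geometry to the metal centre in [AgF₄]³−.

tetrahedral

Ligand charges: each fluoride is −1. With an overall charge of −3 the silver centre must be in the +1 oxidation state.
Silver is a group-11 element; Ag(I) is therefore d¹⁰.
With 4 monodentate ligands the coordination number is 4.
A d¹⁰ ion has no crystal-field stabilisation preference between square planar and tetrahedral, so four ligands adopt the sterically favoured tetrahedral geometry.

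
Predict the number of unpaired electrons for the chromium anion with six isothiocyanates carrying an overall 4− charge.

4 unpaired electrons

Summing ligand charges against the −4 overall charge gives an oxidation state of +2 for chromium.
Group 6 minus oxidation state 2 gives a d⁴ configuration.
The spin state decides the count: Isothiocyanate is a weak-field ligand for a first-row metal, so the complex is high-spin.
An octahedral high-spin d⁴ ion is t₂g³e_g¹, giving 4 unpaired electrons.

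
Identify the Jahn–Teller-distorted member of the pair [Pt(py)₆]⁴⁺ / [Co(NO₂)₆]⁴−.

[Pt(py)₆]⁴⁺: Pyridine is neutral; balancing the +4 overall charge requires Pt(IV). Pt sits in group 10, so the d-electron count is 10 − 4 = 6. A 5d ion has a large Δₒ and is invariably low-spin. The d⁶ configuration leaves the e_g set evenly filled (or empty) — no strong Jahn–Teller driving force.
[Co(NO₂)₆]⁴−: Ligand charges: each nitro (N-bound nitrite) is −1. With an overall charge of −4 the cobalt centre must be in the +2 oxidation state. Co sits in group 9, so the d-electron count is 9 − 2 = 7. Nitro (N-bound nitrite) is a strong-field ligand (high in the spectrochemical series) for a first-row metal, so the complex is low-spin. The t₂g⁶e_g¹ (low-spin) configuration has an unevenly filled e_g set; the Jahn–Teller theorem predicts a tetragonal distortion (typically axial elongation) to lift the degeneracy.

[Co(NO₂)₆]⁴−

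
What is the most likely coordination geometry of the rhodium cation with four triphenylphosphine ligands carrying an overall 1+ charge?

square planar

Ligand charges: triphenylphosphine is neutral. With an overall charge of +1 the rhodium centre must be in the +1 oxidation state.
Rhodium is a group-9 element; Rh(I) is therefore d⁸.
Coordination number: 4.
A 4d d⁸ ion has a large crystal-field splitting; square planar leaves the high-energy d_{x²−y²} orbital empty and maximises CFSE.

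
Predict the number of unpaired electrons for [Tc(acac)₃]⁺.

3

Summing ligand charges against the +1 overall charge gives an oxidation state of +4 for technetium.
Group 7 minus oxidation state 4 gives a d³ configuration.
Counting donor atoms: 3×acetylacetonate (bidentate) → 6 donors. Coordination number = 6.
In an octahedral field the d³ configuration is t₂g³e_g⁰ (only one arrangement possible), giving 3 unpaired electrons.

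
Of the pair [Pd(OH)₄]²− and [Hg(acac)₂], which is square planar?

For [Pd(OH)₄]²−: Each hydroxide is −1; balancing the −2 overall charge requires Pd(II). Palladium is a group-10 element; Pd(II) is therefore d⁸. A 4d d⁸ ion has a large crystal-field splitting; square planar leaves the high-energy d_{x²−y²} orbital empty and maximises CFSE. → square planar.
For [Hg(acac)₂]: Each acetylacetonate is −1; balancing the 0 overall charge requires Hg(II). Group 12 minus oxidation state 2 gives a d¹⁰ configuration. A d¹⁰ ion has no crystal-field stabilisation preference between square planar and tetrahedral, so four ligands adopt the sterically favoured tetrahedral geometry. → tetrahedral.

[Pd(OH)₄]²−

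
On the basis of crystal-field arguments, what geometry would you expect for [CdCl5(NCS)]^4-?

octahedral

Summing ligand charges against the −4 overall charge gives an oxidation state of +2 for cadmium.
Group 12 minus oxidation state 2 gives a d¹⁰ configuration.
Coordination number: 6.
Six donors around a single metal centre give an octahedral coordination sphere.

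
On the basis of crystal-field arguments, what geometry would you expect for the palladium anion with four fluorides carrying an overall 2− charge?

square planar

Each fluoride is −1; balancing the −2 overall charge requires Pd(II).
Pd sits in group 10, so the d-electron count is 10 − 2 = 8.
Coordination number: 4.
A 4d d⁸ ion has a large crystal-field splitting; square planar leaves the high-energy d_{x²−y²} orbital empty and maximises CFSE.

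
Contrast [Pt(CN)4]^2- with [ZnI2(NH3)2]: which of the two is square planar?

[Pt(CN)4]^2-

For [Pt(CN)4]^2-: Ligand charges: each cyanide is −1. With an overall charge of −2 the platinum centre must be in the +2 oxidation state. Group 10 minus oxidation state 2 gives a d⁸ configuration. A 5d d⁸ ion has a large crystal-field splitting; square planar leaves the high-energy d_{x²−y²} orbital empty and maximises CFSE. → square planar.
For [ZnI2(NH3)2]: Ligand charges: each iodide is −1; ammonia is neutral. With an overall charge of 0 the zinc centre must be in the +2 oxidation state. Zn sits in group 12, so the d-electron count is 12 − 2 = 10. A d¹⁰ ion has no crystal-field stabilisation preference between square planar and tetrahedral, so four ligands adopt the sterically favoured tetrahedral geometry. → tetrahedral.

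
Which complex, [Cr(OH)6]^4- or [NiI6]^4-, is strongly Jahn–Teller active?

[Cr(OH)6]^4-

[Cr(OH)6]^4-: Each hydroxide is −1; balancing the −4 overall charge requires Cr(II). Chromium is a group-6 element; Cr(II) is therefore d⁴. Hydroxide is a weak-field ligand for a first-row metal, so the complex is high-spin. The t₂g³e_g¹ (high-spin) configuration has an unevenly filled e_g set; the Jahn–Teller theorem predicts a tetragonal distortion (typically axial elongation) to lift the degeneracy.
[NiI6]^4-: Each iodide is −1; balancing the −4 overall charge requires Ni(II). Group 10 minus oxidation state 2 gives a d⁸ configuration. The d⁸ configuration leaves the e_g set evenly filled (or empty) — no strong Jahn–Teller driving force.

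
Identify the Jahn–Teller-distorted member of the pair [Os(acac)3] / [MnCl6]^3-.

[MnCl6]^3-

[Os(acac)3]: Ligand charges: each acetylacetonate is −1. With an overall charge of 0 the osmium centre must be in the +3 oxidation state. Os sits in group 8, so the d-electron count is 8 − 3 = 5. A 5d ion has a large Δₒ and is invariably low-spin. The d⁵ configuration leaves the e_g set evenly filled (or empty) — no strong Jahn–Teller driving force.
[MnCl6]^3-: Summing ligand charges against the −3 overall charge gives an oxidation state of +3 for manganese. Mn sits in group 7, so the d-electron count is 7 − 3 = 4. Chloride is a weak-field ligand for a first-row metal, so the complex is high-spin. The t₂g³e_g¹ (high-spin) configuration has an unevenly filled e_g set; the Jahn–Teller theorem predicts a tetragonal distortion (typically axial elongation) to lift the degeneracy.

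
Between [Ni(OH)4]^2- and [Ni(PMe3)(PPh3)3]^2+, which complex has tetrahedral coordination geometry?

[Ni(OH)4]^2-

For [Ni(OH)4]^2-: Each hydroxide is −1; balancing the −2 overall charge requires Ni(II). Ni sits in group 10, so the d-electron count is 10 − 2 = 8. Hydroxide is a weak-field ligand. With weak-field ligands the CFSE gain from square planar is small, so a 3d d⁸ ion takes the sterically preferred tetrahedral geometry. → tetrahedral.
For [Ni(PMe3)(PPh3)3]^2+: Summing ligand charges against the +2 overall charge gives an oxidation state of +2 for nickel. Ni sits in group 10, so the d-electron count is 10 − 2 = 8. Trimethylphosphine and triphenylphosphine are strong-field ligands (high in the spectrochemical series). A 3d d⁸ ion with strong-field ligands gains enough CFSE to favour square planar over tetrahedral. → square planar.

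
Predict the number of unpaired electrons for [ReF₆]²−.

3

Each fluoride is −1; balancing the −2 overall charge requires Re(IV).
Re sits in group 7, so the d-electron count is 7 − 4 = 3.
In an octahedral field the d³ configuration is t₂g³e_g⁰ (only one arrangement possible), giving 3 unpaired electrons.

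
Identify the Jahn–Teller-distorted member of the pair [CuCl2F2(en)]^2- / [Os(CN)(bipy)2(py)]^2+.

[CuCl2F2(en)]^2-: Ligand charges: each chloride is −1; each fluoride is −1; ethylenediamine is neutral. With an overall charge of −2 the copper centre must be in the +2 oxidation state. Copper is a group-11 element; Cu(II) is therefore d⁹. The t₂g⁶e_g³ configuration has an unevenly filled e_g set; the Jahn–Teller theorem predicts a tetragonal distortion (typically axial elongation) to lift the degeneracy.
[Os(CN)(bipy)2(py)]^2+: Ligand charges: each cyanide is −1; 2,2′-bipyridine is neutral; pyridine is neutral. With an overall charge of +2 the osmium centre must be in the +3 oxidation state. Group 8 minus oxidation state 3 gives a d⁵ configuration. A 5d ion has a large Δₒ and is invariably low-spin. The d⁵ configuration leaves the e_g set evenly filled (or empty) — no strong Jahn–Teller driving force.

[CuCl2F2(en)]^2-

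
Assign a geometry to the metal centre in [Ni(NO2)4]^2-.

square planar

Each nitro (N-bound nitrite) is −1; balancing the −2 overall charge requires Ni(II).
Nickel is a group-10 element; Ni(II) is therefore d⁸.
Coordination number: 4.
Nitro (N-bound nitrite) is a strong-field ligand (high in the spectrochemical series).
A 3d d⁸ ion with strong-field ligands gains enough CFSE to favour square planar over tetrahedral.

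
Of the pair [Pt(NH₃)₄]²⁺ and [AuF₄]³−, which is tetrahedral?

[AuF₄]³−

For [Pt(NH₃)₄]²⁺: Summing ligand charges against the +2 overall charge gives an oxidation state of +2 for platinum. Platinum is a group-10 element; Pt(II) is therefore d⁸. A 5d d⁸ ion has a large crystal-field splitting; square planar leaves the high-energy d_{x²−y²} orbital empty and maximises CFSE. → square planar.
For [AuF₄]³−: Summing ligand charges against the −3 overall charge gives an oxidation state of +1 for gold. Gold is a group-11 element; Au(I) is therefore d¹⁰. A d¹⁰ ion has no crystal-field stabilisation preference between square planar and tetrahedral, so four ligands adopt the sterically favoured tetrahedral geometry. → tetrahedral.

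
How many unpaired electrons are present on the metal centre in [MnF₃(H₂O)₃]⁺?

3

Each fluoride is −1; water is neutral; balancing the +1 overall charge requires Mn(IV).
Manganese is a group-7 element; Mn(IV) is therefore d³.
In an octahedral field the d³ configuration is t₂g³e_g⁰ (only one arrangement possible), giving 3 unpaired electrons.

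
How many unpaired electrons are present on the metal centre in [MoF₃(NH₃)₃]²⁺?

Summing ligand charges against the +2 overall charge gives an oxidation state of +5 for molybdenum.
Mo sits in group 6, so the d-electron count is 6 − 5 = 1.
In an octahedral field the d¹ configuration is t₂g¹e_g⁰ (only one arrangement possible), giving 1 unpaired electron.

1 unpaired electron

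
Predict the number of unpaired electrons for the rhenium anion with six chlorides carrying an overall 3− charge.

2

Ligand charges: each chloride is −1. With an overall charge of −3 the rhenium centre must be in the +3 oxidation state.
Rhenium is a group-7 element; Re(III) is therefore d⁴.
The spin state decides the count: a 5d ion has a large Δₒ and is invariably low-spin.
An octahedral low-spin d⁴ ion is t₂g⁴e_g⁰, giving 2 unpaired electrons.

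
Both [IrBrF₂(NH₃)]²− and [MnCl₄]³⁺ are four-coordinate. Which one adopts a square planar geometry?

For [IrBrF₂(NH₃)]²−: Each bromide is −1; each fluoride is −1; ammonia is neutral; balancing the −2 overall charge requires Ir(I). Iridium is a group-9 element; Ir(I) is therefore d⁸. A 5d d⁸ ion has a large crystal-field splitting; square planar leaves the high-energy d_{x²−y²} orbital empty and maximises CFSE. → square planar.
For [MnCl₄]³⁺: Each chloride is −1; balancing the +3 overall charge requires Mn(VII). Group 7 minus oxidation state 7 gives a d⁰ configuration. A d⁰ ion has no crystal-field stabilisation preference between square planar and tetrahedral, so four ligands adopt the sterically favoured tetrahedral geometry. → tetrahedral.

[IrBrF₂(NH₃)]²−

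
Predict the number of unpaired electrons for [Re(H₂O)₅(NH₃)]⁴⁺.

3

Summing ligand charges against the +4 overall charge gives an oxidation state of +4 for rhenium.
Rhenium is a group-7 element; Re(IV) is therefore d³.
In an octahedral field the d³ configuration is t₂g³e_g⁰ (only one arrangement possible), giving 3 unpaired electrons.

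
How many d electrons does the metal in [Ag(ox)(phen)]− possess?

d10

Ligand charges: each oxalate is −2; 1,10-phenanthroline is neutral. With an overall charge of −1 the silver centre must be in the +1 oxidation state.
Ag sits in group 11, so the d-electron count is 11 − 1 = 10.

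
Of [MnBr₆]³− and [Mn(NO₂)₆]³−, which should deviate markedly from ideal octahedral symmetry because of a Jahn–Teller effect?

[MnBr₆]³−

[MnBr₆]³−: Summing ligand charges against the −3 overall charge gives an oxidation state of +3 for manganese. Mn sits in group 7, so the d-electron count is 7 − 3 = 4. Bromide is a weak-field ligand for a first-row metal, so the complex is high-spin. The t₂g³e_g¹ (high-spin) configuration has an unevenly filled e_g set; the Jahn–Teller theorem predicts a tetragonal distortion (typically axial elongation) to lift the degeneracy.
[Mn(NO₂)₆]³−: Each nitro (N-bound nitrite) is −1; balancing the −3 overall charge requires Mn(III). Manganese is a group-7 element; Mn(III) is therefore d⁴. Nitro (N-bound nitrite) is a strong-field ligand (high in the spectrochemical series) for a first-row metal, so the complex is low-spin. The d⁴ configuration leaves the e_g set evenly filled (or empty) — no strong Jahn–Teller driving force.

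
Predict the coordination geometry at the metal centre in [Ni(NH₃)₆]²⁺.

octahedral

Ammonia is neutral; balancing the +2 overall charge requires Ni(II).
Ni sits in group 10, so the d-electron count is 10 − 2 = 8.
With 6 monodentate ligands the coordination number is 6.
Six donors around a single metal centre give an octahedral coordination sphere.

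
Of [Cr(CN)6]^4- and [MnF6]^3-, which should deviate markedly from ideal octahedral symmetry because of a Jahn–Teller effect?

[Cr(CN)6]^4-: Each cyanide is −1; balancing the −4 overall charge requires Cr(II). Chromium is a group-6 element; Cr(II) is therefore d⁴. Cyanide is a strong-field ligand (high in the spectrochemical series) for a first-row metal, so the complex is low-spin. The d⁴ configuration leaves the e_g set evenly filled (or empty) — no strong Jahn–Teller driving force.
[MnF6]^3-: Ligand charges: each fluoride is −1. With an overall charge of −3 the manganese centre must be in the +3 oxidation state. Mn sits in group 7, so the d-electron count is 7 − 3 = 4. Fluoride is a weak-field ligand for a first-row metal, so the complex is high-spin. The t₂g³e_g¹ (high-spin) configuration has an unevenly filled e_g set; the Jahn–Teller theorem predicts a tetragonal distortion (typically axial elongation) to lift the degeneracy.

[MnF6]^3-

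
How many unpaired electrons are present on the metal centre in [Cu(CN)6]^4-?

1

Summing ligand charges against the −4 overall charge gives an oxidation state of +2 for copper.
Group 11 minus oxidation state 2 gives a d⁹ configuration.
In an octahedral field the d⁹ configuration is t₂g⁶e_g³ (only one arrangement possible), giving 1 unpaired electron.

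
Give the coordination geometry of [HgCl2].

linear

Summing ligand charges against the 0 overall charge gives an oxidation state of +2 for mercury.
Hg sits in group 12, so the d-electron count is 12 − 2 = 10.
With 2 monodentate ligands the coordination number is 2.
A d¹⁰ ion with only two ligands adopts a linear arrangement (sp hybridisation; no CFSE preference).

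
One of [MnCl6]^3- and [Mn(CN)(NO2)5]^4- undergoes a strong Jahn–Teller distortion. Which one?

[MnCl6]^3-

[MnCl6]^3-: Each chloride is −1; balancing the −3 overall charge requires Mn(III). Manganese is a group-7 element; Mn(III) is therefore d⁴. Chloride is a weak-field ligand for a first-row metal, so the complex is high-spin. The t₂g³e_g¹ (high-spin) configuration has an unevenly filled e_g set; the Jahn–Teller theorem predicts a tetragonal distortion (typically axial elongation) to lift the degeneracy.
[Mn(CN)(NO2)5]^4-: Each cyanide is −1; each nitro (N-bound nitrite) is −1; balancing the −4 overall charge requires Mn(II). Mn sits in group 7, so the d-electron count is 7 − 2 = 5. Cyanide and nitro (N-bound nitrite) are strong-field ligands (high in the spectrochemical series) for a first-row metal, so the complex is low-spin. The d⁵ configuration leaves the e_g set evenly filled (or empty) — no strong Jahn–Teller driving force.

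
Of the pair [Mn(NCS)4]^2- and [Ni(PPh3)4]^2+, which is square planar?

[Ni(PPh3)4]^2+

For [Mn(NCS)4]^2-: Each isothiocyanate is −1; balancing the −2 overall charge requires Mn(II). Group 7 minus oxidation state 2 gives a d⁵ configuration. A high-spin d⁵ ion has zero CFSE in either geometry, so four ligands adopt the sterically favoured tetrahedral geometry. → tetrahedral.
For [Ni(PPh3)4]^2+: Ligand charges: triphenylphosphine is neutral. With an overall charge of +2 the nickel centre must be in the +2 oxidation state. Nickel is a group-10 element; Ni(II) is therefore d⁸. Triphenylphosphine is a strong-field ligand (high in the spectrochemical series). A 3d d⁸ ion with strong-field ligands gains enough CFSE to favour square planar over tetrahedral. → square planar.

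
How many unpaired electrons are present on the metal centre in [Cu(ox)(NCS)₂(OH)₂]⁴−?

Each oxalate is −2; each isothiocyanate is −1; each hydroxide is −1; balancing the −4 overall charge requires Cu(II).
Cu sits in group 11, so the d-electron count is 11 − 2 = 9.
Counting donor atoms: 1×oxalate (bidentate) → 2 donors; 2×isothiocyanate (monodentate) → 2 donors; 2×hydroxide (monodentate) → 2 donors. Coordination number = 6.
In an octahedral field the d⁹ configuration is t₂g⁶e_g³ (only one arrangement possible), giving 1 unpaired electron.

1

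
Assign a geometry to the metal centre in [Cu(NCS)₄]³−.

Ligand charges: each isothiocyanate is −1. With an overall charge of −3 the copper centre must be in the +1 oxidation state.
Copper is a group-11 element; Cu(I) is therefore d¹⁰.
With 4 monodentate ligands the coordination number is 4.
A d¹⁰ ion has no crystal-field stabilisation preference between square planar and tetrahedral, so four ligands adopt the sterically favoured tetrahedral geometry.

tetrahedral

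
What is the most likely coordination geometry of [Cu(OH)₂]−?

Each hydroxide is −1; balancing the −1 overall charge requires Cu(I).
Group 11 minus oxidation state 1 gives a d¹⁰ configuration.
Coordination number: 2.
A d¹⁰ ion with only two ligands adopts a linear arrangement (sp hybridisation; no CFSE preference).

linear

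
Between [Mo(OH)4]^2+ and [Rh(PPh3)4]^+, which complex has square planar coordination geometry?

[Rh(PPh3)4]^+

For [Mo(OH)4]^2+: Ligand charges: each hydroxide is −1. With an overall charge of +2 the molybdenum centre must be in the +6 oxidation state. Molybdenum is a group-6 element; Mo(VI) is therefore d⁰. A d⁰ ion has no crystal-field stabilisation preference between square planar and tetrahedral, so four ligands adopt the sterically favoured tetrahedral geometry. → tetrahedral.
For [Rh(PPh3)4]^+: Summing ligand charges against the +1 overall charge gives an oxidation state of +1 for rhodium. Rhodium is a group-9 element; Rh(I) is therefore d⁸. A 4d d⁸ ion has a large crystal-field splitting; square planar leaves the high-energy d_{x²−y²} orbital empty and maximises CFSE. → square planar.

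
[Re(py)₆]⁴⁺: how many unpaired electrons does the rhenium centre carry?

3

Ligand charges: pyridine is neutral. With an overall charge of +4 the rhenium centre must be in the +4 oxidation state.
Group 7 minus oxidation state 4 gives a d³ configuration.
In an octahedral field the d³ configuration is t₂g³e_g⁰ (only one arrangement possible), giving 3 unpaired electrons.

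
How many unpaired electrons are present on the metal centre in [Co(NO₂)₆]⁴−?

Ligand charges: each nitro (N-bound nitrite) is −1. With an overall charge of −4 the cobalt centre must be in the +2 oxidation state.
Group 9 minus oxidation state 2 gives a d⁷ configuration.
The spin state decides the count: Nitro (N-bound nitrite) is a strong-field ligand (high in the spectrochemical series) for a first-row metal, so the complex is low-spin.
An octahedral low-spin d⁷ ion is t₂g⁶e_g¹, giving 1 unpaired electron.

1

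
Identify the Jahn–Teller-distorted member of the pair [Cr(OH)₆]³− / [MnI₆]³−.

[Cr(OH)₆]³−: Each hydroxide is −1; balancing the −3 overall charge requires Cr(III). Chromium is a group-6 element; Cr(III) is therefore d³. The d³ configuration leaves the e_g set evenly filled (or empty) — no strong Jahn–Teller driving force.
[MnI₆]³−: Each iodide is −1; balancing the −3 overall charge requires Mn(III). Manganese is a group-7 element; Mn(III) is therefore d⁴. Iodide is a weak-field ligand for a first-row metal, so the complex is high-spin. The t₂g³e_g¹ (high-spin) configuration has an unevenly filled e_g set; the Jahn–Teller theorem predicts a tetragonal distortion (typically axial elongation) to lift the degeneracy.

[MnI₆]³−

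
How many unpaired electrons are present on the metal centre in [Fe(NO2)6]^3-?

Summing ligand charges against the −3 overall charge gives an oxidation state of +3 for iron.
Iron is a group-8 element; Fe(III) is therefore d⁵.
The spin state decides the count: Nitro (N-bound nitrite) is a strong-field ligand (high in the spectrochemical series) for a first-row metal, so the complex is low-spin.
An octahedral low-spin d⁵ ion is t₂g⁵e_g⁰, giving 1 unpaired electron.

1 unpaired electron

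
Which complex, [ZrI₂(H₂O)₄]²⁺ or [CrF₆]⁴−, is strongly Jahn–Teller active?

[ZrI₂(H₂O)₄]²⁺: Each iodide is −1; water is neutral; balancing the +2 overall charge requires Zr(IV). Group 4 minus oxidation state 4 gives a d⁰ configuration. The d⁰ configuration leaves the e_g set evenly filled (or empty) — no strong Jahn–Teller driving force.
[CrF₆]⁴−: Each fluoride is −1; balancing the −4 overall charge requires Cr(II). Cr sits in group 6, so the d-electron count is 6 − 2 = 4. Fluoride is a weak-field ligand for a first-row metal, so the complex is high-spin. The t₂g³e_g¹ (high-spin) configuration has an unevenly filled e_g set; the Jahn–Teller theorem predicts a tetragonal distortion (typically axial elongation) to lift the degeneracy.

[CrF₆]⁴−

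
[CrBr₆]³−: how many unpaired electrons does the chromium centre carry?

3

Summing ligand charges against the −3 overall charge gives an oxidation state of +3 for chromium.
Cr sits in group 6, so the d-electron count is 6 − 3 = 3.
In an octahedral field the d³ configuration is t₂g³e_g⁰ (only one arrangement possible), giving 3 unpaired electrons.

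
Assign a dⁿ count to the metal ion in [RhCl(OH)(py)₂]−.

d⁸

Each chloride is −1; each hydroxide is −1; pyridine is neutral; balancing the −1 overall charge requires Rh(I).
Rhodium is a group-9 element; Rh(I) is therefore d⁸.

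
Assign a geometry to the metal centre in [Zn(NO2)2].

Ligand charges: each nitro (N-bound nitrite) is −1. With an overall charge of 0 the zinc centre must be in the +2 oxidation state.
Zinc is a group-12 element; Zn(II) is therefore d¹⁰.
Coordination number: 2.
A d¹⁰ ion with only two ligands adopts a linear arrangement (sp hybridisation; no CFSE preference).

linear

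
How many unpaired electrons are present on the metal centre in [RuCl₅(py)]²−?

Each chloride is −1; pyridine is neutral; balancing the −2 overall charge requires Ru(III).
Group 8 minus oxidation state 3 gives a d⁵ configuration.
The spin state decides the count: a 4d ion has a large Δₒ and is invariably low-spin.
An octahedral low-spin d⁵ ion is t₂g⁵e_g⁰, giving 1 unpaired electron.

1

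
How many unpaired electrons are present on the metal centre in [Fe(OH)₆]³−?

Summing ligand charges against the −3 overall charge gives an oxidation state of +3 for iron.
Fe sits in group 8, so the d-electron count is 8 − 3 = 5.
The spin state decides the count: Hydroxide is a weak-field ligand for a first-row metal, so the complex is high-spin.
An octahedral high-spin d⁵ ion is t₂g³e_g², giving 5 unpaired electrons.

5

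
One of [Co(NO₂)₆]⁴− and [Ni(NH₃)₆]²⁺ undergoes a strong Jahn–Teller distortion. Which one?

[Co(NO₂)₆]⁴−: Each nitro (N-bound nitrite) is −1; balancing the −4 overall charge requires Co(II). Co sits in group 9, so the d-electron count is 9 − 2 = 7. Nitro (N-bound nitrite) is a strong-field ligand (high in the spectrochemical series) for a first-row metal, so the complex is low-spin. The t₂g⁶e_g¹ (low-spin) configuration has an unevenly filled e_g set; the Jahn–Teller theorem predicts a tetragonal distortion (typically axial elongation) to lift the degeneracy.
[Ni(NH₃)₆]²⁺: Summing ligand charges against the +2 overall charge gives an oxidation state of +2 for nickel. Group 10 minus oxidation state 2 gives a d⁸ configuration. The d⁸ configuration leaves the e_g set evenly filled (or empty) — no strong Jahn–Teller driving force.

[Co(NO₂)₆]⁴−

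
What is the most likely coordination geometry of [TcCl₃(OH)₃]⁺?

octahedral

Summing ligand charges against the +1 overall charge gives an oxidation state of +7 for technetium.
Technetium is a group-7 element; Tc(VII) is therefore d⁰.
Coordination number: 6.
Six donors around a single metal centre give an octahedral coordination sphere.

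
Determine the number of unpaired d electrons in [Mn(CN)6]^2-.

3

Ligand charges: each cyanide is −1. With an overall charge of −2 the manganese centre must be in the +4 oxidation state.
Mn sits in group 7, so the d-electron count is 7 − 4 = 3.
In an octahedral field the d³ configuration is t₂g³e_g⁰ (only one arrangement possible), giving 3 unpaired electrons.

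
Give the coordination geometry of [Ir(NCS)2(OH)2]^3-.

Summing ligand charges against the −3 overall charge gives an oxidation state of +1 for iridium.
Ir sits in group 9, so the d-electron count is 9 − 1 = 8.
With 4 monodentate ligands the coordination number is 4.
A 5d d⁸ ion has a large crystal-field splitting; square planar leaves the high-energy d_{x²−y²} orbital empty and maximises CFSE.

square planar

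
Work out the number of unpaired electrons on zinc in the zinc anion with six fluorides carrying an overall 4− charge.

0 unpaired electrons

Each fluoride is −1; balancing the −4 overall charge requires Zn(II).
Zn sits in group 12, so the d-electron count is 12 − 2 = 10.
In an octahedral field the d¹⁰ configuration is t₂g⁶e_g⁴, giving 0 unpaired electrons.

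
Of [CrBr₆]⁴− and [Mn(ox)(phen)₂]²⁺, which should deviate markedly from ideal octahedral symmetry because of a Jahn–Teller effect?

[CrBr₆]⁴−: Each bromide is −1; balancing the −4 overall charge requires Cr(II). Chromium is a group-6 element; Cr(II) is therefore d⁴. Bromide is a weak-field ligand for a first-row metal, so the complex is high-spin. The t₂g³e_g¹ (high-spin) configuration has an unevenly filled e_g set; the Jahn–Teller theorem predicts a tetragonal distortion (typically axial elongation) to lift the degeneracy.
[Mn(ox)(phen)₂]²⁺: Summing ligand charges against the +2 overall charge gives an oxidation state of +4 for manganese. Mn sits in group 7, so the d-electron count is 7 − 4 = 3. The d³ configuration leaves the e_g set evenly filled (or empty) — no strong Jahn–Teller driving force.

[CrBr₆]⁴−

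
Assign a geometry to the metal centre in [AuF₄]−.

Ligand charges: each fluoride is −1. With an overall charge of −1 the gold centre must be in the +3 oxidation state.
Group 11 minus oxidation state 3 gives a d⁸ configuration.
Coordination number: 4.
A 5d d⁸ ion has a large crystal-field splitting; square planar leaves the high-energy d_{x²−y²} orbital empty and maximises CFSE.

square planar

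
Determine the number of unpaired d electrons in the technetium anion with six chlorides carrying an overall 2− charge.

3 unpaired electrons

Summing ligand charges against the −2 overall charge gives an oxidation state of +4 for technetium.
Group 7 minus oxidation state 4 gives a d³ configuration.
In an octahedral field the d³ configuration is t₂g³e_g⁰ (only one arrangement possible), giving 3 unpaired electrons.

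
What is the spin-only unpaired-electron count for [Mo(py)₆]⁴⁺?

Ligand charges: pyridine is neutral. With an overall charge of +4 the molybdenum centre must be in the +4 oxidation state.
Mo sits in group 6, so the d-electron count is 6 − 4 = 2.
In an octahedral field the d² configuration is t₂g²e_g⁰ (only one arrangement possible), giving 2 unpaired electrons.

2 unpaired electrons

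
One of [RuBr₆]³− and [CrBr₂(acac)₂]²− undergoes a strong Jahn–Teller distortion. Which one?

[RuBr₆]³−: Summing ligand charges against the −3 overall charge gives an oxidation state of +3 for ruthenium. Group 8 minus oxidation state 3 gives a d⁵ configuration. A 4d ion has a large Δₒ and is invariably low-spin. The d⁵ configuration leaves the e_g set evenly filled (or empty) — no strong Jahn–Teller driving force.
[CrBr₂(acac)₂]²−: Ligand charges: each bromide is −1; each acetylacetonate is −1. With an overall charge of −2 the chromium centre must be in the +2 oxidation state. Group 6 minus oxidation state 2 gives a d⁴ configuration. Acetylacetonate and bromide are weak-field ligands for a first-row metal, so the complex is high-spin. The t₂g³e_g¹ (high-spin) configuration has an unevenly filled e_g set; the Jahn–Teller theorem predicts a tetragonal distortion (typically axial elongation) to lift the degeneracy.

[CrBr₂(acac)₂]²−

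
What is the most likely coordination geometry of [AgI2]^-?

linear

Each iodide is −1; balancing the −1 overall charge requires Ag(I).
Group 11 minus oxidation state 1 gives a d¹⁰ configuration.
Coordination number: 2.
A d¹⁰ ion with only two ligands adopts a linear arrangement (sp hybridisation; no CFSE preference).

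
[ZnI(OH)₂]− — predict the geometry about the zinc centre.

Summing ligand charges against the −1 overall charge gives an oxidation state of +2 for zinc.
Zn sits in group 12, so the d-electron count is 12 − 2 = 10.
Coordination number: 3.
Three ligands around a d¹⁰ centre minimise repulsion in a trigonal-planar arrangement.

trigonal planar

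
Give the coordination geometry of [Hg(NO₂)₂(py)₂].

Each nitro (N-bound nitrite) is −1; pyridine is neutral; balancing the 0 overall charge requires Hg(II).
Group 12 minus oxidation state 2 gives a d¹⁰ configuration.
With 4 monodentate ligands the coordination number is 4.
A d¹⁰ ion has no crystal-field stabilisation preference between square planar and tetrahedral, so four ligands adopt the sterically favoured tetrahedral geometry.

tetrahedral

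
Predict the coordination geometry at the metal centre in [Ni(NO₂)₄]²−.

Ligand charges: each nitro (N-bound nitrite) is −1. With an overall charge of −2 the nickel centre must be in the +2 oxidation state.
Group 10 minus oxidation state 2 gives a d⁸ configuration.
With 4 monodentate ligands the coordination number is 4.
Nitro (N-bound nitrite) is a strong-field ligand (high in the spectrochemical series).
A 3d d⁸ ion with strong-field ligands gains enough CFSE to favour square planar over tetrahedral.

square planar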